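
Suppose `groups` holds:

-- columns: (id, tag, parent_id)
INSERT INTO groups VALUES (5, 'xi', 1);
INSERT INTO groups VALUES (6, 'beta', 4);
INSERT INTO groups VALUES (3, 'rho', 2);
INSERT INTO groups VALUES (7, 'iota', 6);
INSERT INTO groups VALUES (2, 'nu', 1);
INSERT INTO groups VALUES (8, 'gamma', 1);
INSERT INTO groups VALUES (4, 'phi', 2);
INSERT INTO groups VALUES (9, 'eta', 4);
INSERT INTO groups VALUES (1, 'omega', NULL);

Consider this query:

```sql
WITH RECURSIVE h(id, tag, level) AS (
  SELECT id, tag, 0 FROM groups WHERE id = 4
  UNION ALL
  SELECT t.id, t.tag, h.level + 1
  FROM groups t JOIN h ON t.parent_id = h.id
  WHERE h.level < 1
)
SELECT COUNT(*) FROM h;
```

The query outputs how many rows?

Base: id=4 (phi) at level 0.
Iteration 1: rows with parent_id in {4} -> beta (id 6, level 1), eta (id 9, level 1).
Iteration 2: level < 1 fails for all current rows; recursion stops.
Total rows emitted: 3.

3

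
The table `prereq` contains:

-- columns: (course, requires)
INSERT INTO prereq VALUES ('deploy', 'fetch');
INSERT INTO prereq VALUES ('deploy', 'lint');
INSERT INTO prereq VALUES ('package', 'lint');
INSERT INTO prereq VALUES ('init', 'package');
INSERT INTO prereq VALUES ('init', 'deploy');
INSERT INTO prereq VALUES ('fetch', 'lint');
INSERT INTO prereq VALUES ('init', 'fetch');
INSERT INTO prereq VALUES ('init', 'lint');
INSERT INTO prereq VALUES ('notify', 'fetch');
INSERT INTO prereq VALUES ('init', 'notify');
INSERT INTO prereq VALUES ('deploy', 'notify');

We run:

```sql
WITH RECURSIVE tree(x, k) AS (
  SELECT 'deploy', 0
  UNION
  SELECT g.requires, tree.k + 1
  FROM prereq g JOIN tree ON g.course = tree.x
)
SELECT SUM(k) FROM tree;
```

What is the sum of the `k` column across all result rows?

10

Base: (deploy, k=0).
Iteration 1: edges from {deploy} -> (fetch, k=1), (lint, k=1), (notify, k=1).
Iteration 2: edges from {fetch,lint,notify} -> (fetch, k=2), (lint, k=2).
Iteration 3: edges from {fetch,lint} -> (lint, k=3).
Iteration 4: no outgoing edges from {lint}; recursion stops.
SUM(k) = 0 + 1 + 1 + 1 + 2 + 2 + 3 = 10.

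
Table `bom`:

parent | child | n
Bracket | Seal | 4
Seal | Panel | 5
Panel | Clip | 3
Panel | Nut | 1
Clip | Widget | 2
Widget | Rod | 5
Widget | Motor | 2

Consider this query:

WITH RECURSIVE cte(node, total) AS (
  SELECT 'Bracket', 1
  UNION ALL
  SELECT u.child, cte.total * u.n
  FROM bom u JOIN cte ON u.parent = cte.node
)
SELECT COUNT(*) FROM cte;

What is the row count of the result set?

Base: (Bracket, total=1).
Iteration 1: components of {Bracket} -> Seal = 1*4 = 4.
Iteration 2: components of {Seal} -> Panel = 4*5 = 20.
Iteration 3: components of {Panel} -> Clip = 20*3 = 60, Nut = 20*1 = 20.
Iteration 4: components of {Clip,Nut} -> Widget = 60*2 = 120.
Iteration 5: components of {Widget} -> Motor = 120*2 = 240, Rod = 120*5 = 600.
Iteration 6: no further components; recursion stops.
Total rows emitted: 8.

8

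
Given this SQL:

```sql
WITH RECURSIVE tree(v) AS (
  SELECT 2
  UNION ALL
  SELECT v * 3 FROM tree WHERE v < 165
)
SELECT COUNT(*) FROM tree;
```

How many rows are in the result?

6

Base: v=2.
Iteration 1: 2 < 165 holds -> v = 2 * 3 = 6.
Iteration 2: 6 < 165 holds -> v = 6 * 3 = 18.
Iteration 3: 18 < 165 holds -> v = 18 * 3 = 54.
Iteration 4: 54 < 165 holds -> v = 54 * 3 = 162.
Iteration 5: 162 < 165 holds -> v = 162 * 3 = 486.
Iteration 6: 486 < 165 fails; recursion stops.
Total rows emitted: 6.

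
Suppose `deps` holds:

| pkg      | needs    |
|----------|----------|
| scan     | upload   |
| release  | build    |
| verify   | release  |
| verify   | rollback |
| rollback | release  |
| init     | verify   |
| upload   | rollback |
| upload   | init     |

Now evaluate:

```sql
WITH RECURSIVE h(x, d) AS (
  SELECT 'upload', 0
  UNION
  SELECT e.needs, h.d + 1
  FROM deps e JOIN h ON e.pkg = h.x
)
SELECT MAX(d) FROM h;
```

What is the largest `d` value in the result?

Base: (upload, d=0).
Iteration 1: edges from {upload} -> (init, d=1), (rollback, d=1).
Iteration 2: edges from {init,rollback} -> (release, d=2), (verify, d=2).
Iteration 3: edges from {release,verify} -> (build, d=3), (release, d=3), (rollback, d=3).
Iteration 4: edges from {build,release,rollback} -> (build, d=4), (release, d=4).
Iteration 5: edges from {build,release} -> (build, d=5).
Iteration 6: no outgoing edges from {build}; recursion stops.
d values: 0, 1, 1, 2, 2, 3, 3, 3, 4, 4, 5; the maximum is 5.

5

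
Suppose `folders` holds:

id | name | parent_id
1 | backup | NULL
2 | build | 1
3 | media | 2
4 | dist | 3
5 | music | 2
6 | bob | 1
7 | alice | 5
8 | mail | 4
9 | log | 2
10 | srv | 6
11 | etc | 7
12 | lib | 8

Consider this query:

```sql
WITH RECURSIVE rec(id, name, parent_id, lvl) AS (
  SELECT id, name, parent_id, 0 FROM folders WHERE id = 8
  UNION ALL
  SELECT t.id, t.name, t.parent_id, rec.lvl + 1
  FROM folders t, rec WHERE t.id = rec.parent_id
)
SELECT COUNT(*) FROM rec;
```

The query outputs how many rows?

Base: id=8 (mail), parent_id=4, lvl 0.
Iteration 1: join on id=4 -> dist (id 4, parent_id=3, lvl 1).
Iteration 2: join on id=3 -> media (id 3, parent_id=2, lvl 2).
Iteration 3: join on id=2 -> build (id 2, parent_id=1, lvl 3).
Iteration 4: join on id=1 -> backup (id 1, parent_id=NULL, lvl 4).
Iteration 5: parent_id is NULL; no match; recursion stops.
Total rows emitted: 5.

5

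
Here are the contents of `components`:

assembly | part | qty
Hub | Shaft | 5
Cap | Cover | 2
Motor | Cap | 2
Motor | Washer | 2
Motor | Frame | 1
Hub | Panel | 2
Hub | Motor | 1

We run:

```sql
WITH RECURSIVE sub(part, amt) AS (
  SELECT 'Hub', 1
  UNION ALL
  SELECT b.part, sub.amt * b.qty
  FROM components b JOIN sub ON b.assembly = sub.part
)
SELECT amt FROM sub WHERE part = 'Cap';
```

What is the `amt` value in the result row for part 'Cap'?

2

Base: (Hub, amt=1).
Iteration 1: components of {Hub} -> Motor = 1*1 = 1, Panel = 1*2 = 2, Shaft = 1*5 = 5.
Iteration 2: components of {Motor,Panel,Shaft} -> Cap = 1*2 = 2, Frame = 1*1 = 1, Washer = 1*2 = 2.
Iteration 3: components of {Cap,Frame,Washer} -> Cover = 2*2 = 4.
Iteration 4: no further components; recursion stops.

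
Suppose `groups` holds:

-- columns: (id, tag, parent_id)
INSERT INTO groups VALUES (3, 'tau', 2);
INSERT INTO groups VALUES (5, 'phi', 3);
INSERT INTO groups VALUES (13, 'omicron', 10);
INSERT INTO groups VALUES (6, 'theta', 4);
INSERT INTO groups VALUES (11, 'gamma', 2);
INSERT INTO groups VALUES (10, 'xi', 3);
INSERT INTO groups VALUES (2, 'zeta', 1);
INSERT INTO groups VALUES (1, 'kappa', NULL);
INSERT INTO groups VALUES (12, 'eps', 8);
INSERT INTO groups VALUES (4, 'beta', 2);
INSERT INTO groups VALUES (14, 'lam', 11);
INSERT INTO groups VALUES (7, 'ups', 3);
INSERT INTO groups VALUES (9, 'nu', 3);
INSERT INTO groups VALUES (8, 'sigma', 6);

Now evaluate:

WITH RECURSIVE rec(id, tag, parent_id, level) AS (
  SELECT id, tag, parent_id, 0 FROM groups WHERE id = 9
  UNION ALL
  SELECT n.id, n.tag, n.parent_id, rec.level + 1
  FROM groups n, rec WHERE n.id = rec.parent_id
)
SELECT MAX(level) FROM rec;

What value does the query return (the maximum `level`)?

Base: id=9 (nu), parent_id=3, level 0.
Iteration 1: join on id=3 -> tau (id 3, parent_id=2, level 1).
Iteration 2: join on id=2 -> zeta (id 2, parent_id=1, level 2).
Iteration 3: join on id=1 -> kappa (id 1, parent_id=NULL, level 3).
Iteration 4: parent_id is NULL; no match; recursion stops.
level values: 0, 1, 2, 3; the maximum is 3.

3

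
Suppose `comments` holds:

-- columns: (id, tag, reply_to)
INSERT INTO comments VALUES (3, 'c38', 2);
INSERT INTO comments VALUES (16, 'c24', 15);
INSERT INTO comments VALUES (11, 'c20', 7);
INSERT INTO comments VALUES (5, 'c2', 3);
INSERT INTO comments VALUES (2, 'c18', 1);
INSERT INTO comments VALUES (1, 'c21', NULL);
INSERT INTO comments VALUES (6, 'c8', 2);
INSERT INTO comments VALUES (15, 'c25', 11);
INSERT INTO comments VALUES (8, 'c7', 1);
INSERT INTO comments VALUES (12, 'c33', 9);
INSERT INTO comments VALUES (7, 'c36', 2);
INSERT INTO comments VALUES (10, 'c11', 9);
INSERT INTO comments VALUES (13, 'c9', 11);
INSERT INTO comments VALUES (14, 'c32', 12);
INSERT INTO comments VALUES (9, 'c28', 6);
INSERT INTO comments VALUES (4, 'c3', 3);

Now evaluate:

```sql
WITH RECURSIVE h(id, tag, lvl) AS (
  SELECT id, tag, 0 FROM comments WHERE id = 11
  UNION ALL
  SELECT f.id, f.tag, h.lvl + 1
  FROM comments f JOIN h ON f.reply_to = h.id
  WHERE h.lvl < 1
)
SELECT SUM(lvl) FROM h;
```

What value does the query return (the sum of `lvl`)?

2

Base: id=11 (c20) at lvl 0.
Iteration 1: rows with reply_to in {11} -> c9 (id 13, lvl 1), c25 (id 15, lvl 1).
Iteration 2: lvl < 1 fails for all current rows; recursion stops.
SUM(lvl) = 0 + 1 + 1 = 2.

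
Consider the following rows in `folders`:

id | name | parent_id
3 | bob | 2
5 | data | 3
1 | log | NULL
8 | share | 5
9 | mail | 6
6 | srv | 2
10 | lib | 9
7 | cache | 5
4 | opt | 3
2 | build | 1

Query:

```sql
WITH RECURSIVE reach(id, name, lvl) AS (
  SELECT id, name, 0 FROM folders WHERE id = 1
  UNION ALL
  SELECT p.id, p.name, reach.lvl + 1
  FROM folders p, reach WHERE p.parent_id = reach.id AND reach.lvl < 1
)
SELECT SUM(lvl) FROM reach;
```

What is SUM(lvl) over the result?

1

Base: id=1 (log) at lvl 0.
Iteration 1: rows with parent_id in {1} -> build (id 2, lvl 1).
Iteration 2: lvl < 1 fails for all current rows; recursion stops.
SUM(lvl) = 0 + 1 = 1.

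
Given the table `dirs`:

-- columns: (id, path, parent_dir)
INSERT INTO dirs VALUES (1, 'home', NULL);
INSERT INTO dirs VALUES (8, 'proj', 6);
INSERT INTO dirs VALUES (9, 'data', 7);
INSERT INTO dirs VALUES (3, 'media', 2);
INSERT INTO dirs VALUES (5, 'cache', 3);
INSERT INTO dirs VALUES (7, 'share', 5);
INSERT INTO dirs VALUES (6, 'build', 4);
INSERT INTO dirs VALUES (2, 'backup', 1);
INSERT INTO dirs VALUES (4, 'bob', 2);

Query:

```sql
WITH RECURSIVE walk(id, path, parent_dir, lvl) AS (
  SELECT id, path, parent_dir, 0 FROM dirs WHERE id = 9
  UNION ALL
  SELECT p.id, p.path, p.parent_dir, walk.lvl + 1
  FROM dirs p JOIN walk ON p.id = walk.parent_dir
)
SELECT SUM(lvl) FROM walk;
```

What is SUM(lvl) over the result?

Base: id=9 (data), parent_dir=7, lvl 0.
Iteration 1: join on id=7 -> share (id 7, parent_dir=5, lvl 1).
Iteration 2: join on id=5 -> cache (id 5, parent_dir=3, lvl 2).
Iteration 3: join on id=3 -> media (id 3, parent_dir=2, lvl 3).
Iteration 4: join on id=2 -> backup (id 2, parent_dir=1, lvl 4).
Iteration 5: join on id=1 -> home (id 1, parent_dir=NULL, lvl 5).
Iteration 6: parent_dir is NULL; no match; recursion stops.
SUM(lvl) = 0 + 1 + 2 + 3 + 4 + 5 = 15.

15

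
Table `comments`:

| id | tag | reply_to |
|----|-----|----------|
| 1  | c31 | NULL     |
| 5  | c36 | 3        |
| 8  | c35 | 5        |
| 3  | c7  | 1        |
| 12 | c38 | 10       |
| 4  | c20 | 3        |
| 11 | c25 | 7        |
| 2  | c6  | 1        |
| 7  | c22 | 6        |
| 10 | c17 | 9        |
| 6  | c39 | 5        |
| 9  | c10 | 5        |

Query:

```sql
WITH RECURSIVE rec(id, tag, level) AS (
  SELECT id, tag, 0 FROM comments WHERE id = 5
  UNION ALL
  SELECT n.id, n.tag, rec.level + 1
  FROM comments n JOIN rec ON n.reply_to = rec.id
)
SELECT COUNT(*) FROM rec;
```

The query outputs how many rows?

Base: id=5 (c36) at level 0.
Iteration 1: rows with reply_to in {5} -> c39 (id 6, level 1), c35 (id 8, level 1), c10 (id 9, level 1).
Iteration 2: rows with reply_to in {6,8,9} -> c22 (id 7, level 2), c17 (id 10, level 2).
Iteration 3: rows with reply_to in {7,10} -> c25 (id 11, level 3), c38 (id 12, level 3).
Iteration 4: no rows with reply_to in {11,12}; recursion stops.
Total rows emitted: 8.

8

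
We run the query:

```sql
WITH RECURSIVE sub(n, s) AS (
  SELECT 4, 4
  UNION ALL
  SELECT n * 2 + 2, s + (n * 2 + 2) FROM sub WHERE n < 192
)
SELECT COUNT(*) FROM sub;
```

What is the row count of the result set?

7

Base: n=4, s=4.
Iteration 1: 4 < 192 holds -> n = 4 * 2 + 2 = 10, s = 4 + 10 = 14.
Iteration 2: 10 < 192 holds -> n = 10 * 2 + 2 = 22, s = 14 + 22 = 36.
Iteration 3: 22 < 192 holds -> n = 22 * 2 + 2 = 46, s = 36 + 46 = 82.
Iteration 4: 46 < 192 holds -> n = 46 * 2 + 2 = 94, s = 82 + 94 = 176.
Iteration 5: 94 < 192 holds -> n = 94 * 2 + 2 = 190, s = 176 + 190 = 366.
Iteration 6: 190 < 192 holds -> n = 190 * 2 + 2 = 382, s = 366 + 382 = 748.
Iteration 7: 382 < 192 fails; recursion stops.
Total rows emitted: 7.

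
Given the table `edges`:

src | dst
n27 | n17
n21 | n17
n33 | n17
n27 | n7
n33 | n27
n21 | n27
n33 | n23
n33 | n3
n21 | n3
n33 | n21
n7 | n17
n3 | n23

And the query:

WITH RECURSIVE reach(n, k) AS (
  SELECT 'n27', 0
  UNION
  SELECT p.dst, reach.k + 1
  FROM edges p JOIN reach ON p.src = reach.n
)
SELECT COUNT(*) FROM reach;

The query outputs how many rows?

4

Base: (n27, k=0).
Iteration 1: edges from {n27} -> (n17, k=1), (n7, k=1).
Iteration 2: edges from {n17,n7} -> (n17, k=2).
Iteration 3: no outgoing edges from {n17}; recursion stops.
Total rows emitted: 4.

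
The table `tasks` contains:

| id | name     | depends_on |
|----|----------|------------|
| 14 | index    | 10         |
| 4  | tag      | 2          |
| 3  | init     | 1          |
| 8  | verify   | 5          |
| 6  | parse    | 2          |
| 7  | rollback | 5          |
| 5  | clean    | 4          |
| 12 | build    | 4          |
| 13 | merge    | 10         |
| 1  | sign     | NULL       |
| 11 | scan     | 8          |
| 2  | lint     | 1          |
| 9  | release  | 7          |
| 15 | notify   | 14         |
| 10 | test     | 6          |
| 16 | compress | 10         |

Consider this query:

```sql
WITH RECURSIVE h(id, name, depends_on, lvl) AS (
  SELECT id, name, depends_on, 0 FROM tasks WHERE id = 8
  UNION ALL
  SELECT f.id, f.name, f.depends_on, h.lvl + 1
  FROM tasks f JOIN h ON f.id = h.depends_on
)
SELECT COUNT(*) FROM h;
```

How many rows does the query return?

5

Base: id=8 (verify), depends_on=5, lvl 0.
Iteration 1: join on id=5 -> clean (id 5, depends_on=4, lvl 1).
Iteration 2: join on id=4 -> tag (id 4, depends_on=2, lvl 2).
Iteration 3: join on id=2 -> lint (id 2, depends_on=1, lvl 3).
Iteration 4: join on id=1 -> sign (id 1, depends_on=NULL, lvl 4).
Iteration 5: depends_on is NULL; no match; recursion stops.
Total rows emitted: 5.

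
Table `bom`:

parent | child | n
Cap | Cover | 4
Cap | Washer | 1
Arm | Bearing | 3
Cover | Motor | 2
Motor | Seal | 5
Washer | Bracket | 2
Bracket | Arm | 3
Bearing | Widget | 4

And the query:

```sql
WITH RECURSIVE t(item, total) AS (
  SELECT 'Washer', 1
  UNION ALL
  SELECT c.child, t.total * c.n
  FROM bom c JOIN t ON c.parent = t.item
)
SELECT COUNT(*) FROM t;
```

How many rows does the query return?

Base: (Washer, total=1).
Iteration 1: components of {Washer} -> Bracket = 1*2 = 2.
Iteration 2: components of {Bracket} -> Arm = 2*3 = 6.
Iteration 3: components of {Arm} -> Bearing = 6*3 = 18.
Iteration 4: components of {Bearing} -> Widget = 18*4 = 72.
Iteration 5: no further components; recursion stops.
Total rows emitted: 5.

5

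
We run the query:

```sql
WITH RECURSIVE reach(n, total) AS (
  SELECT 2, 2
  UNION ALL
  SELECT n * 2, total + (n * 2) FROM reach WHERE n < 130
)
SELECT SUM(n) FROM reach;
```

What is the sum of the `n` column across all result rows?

Base: n=2, total=2.
Iteration 1: 2 < 130 holds -> n = 2 * 2 = 4, total = 2 + 4 = 6.
Iteration 2: 4 < 130 holds -> n = 4 * 2 = 8, total = 6 + 8 = 14.
Iteration 3: 8 < 130 holds -> n = 8 * 2 = 16, total = 14 + 16 = 30.
Iteration 4: 16 < 130 holds -> n = 16 * 2 = 32, total = 30 + 32 = 62.
Iteration 5: 32 < 130 holds -> n = 32 * 2 = 64, total = 62 + 64 = 126.
Iteration 6: 64 < 130 holds -> n = 64 * 2 = 128, total = 126 + 128 = 254.
Iteration 7: 128 < 130 holds -> n = 128 * 2 = 256, total = 254 + 256 = 510.
Iteration 8: 256 < 130 fails; recursion stops.
SUM(n) = 2 + 4 + 8 + 16 + 32 + 64 + 128 + 256 = 510.

510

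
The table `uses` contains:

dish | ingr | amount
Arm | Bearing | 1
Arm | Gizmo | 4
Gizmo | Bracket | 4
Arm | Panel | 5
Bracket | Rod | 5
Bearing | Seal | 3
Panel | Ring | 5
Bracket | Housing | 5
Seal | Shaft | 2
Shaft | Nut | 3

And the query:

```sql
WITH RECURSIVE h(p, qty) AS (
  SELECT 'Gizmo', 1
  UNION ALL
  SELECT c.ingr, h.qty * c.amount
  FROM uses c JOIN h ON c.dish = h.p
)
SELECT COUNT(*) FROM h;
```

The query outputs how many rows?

Base: (Gizmo, qty=1).
Iteration 1: components of {Gizmo} -> Bracket = 1*4 = 4.
Iteration 2: components of {Bracket} -> Housing = 4*5 = 20, Rod = 4*5 = 20.
Iteration 3: no further components; recursion stops.
Total rows emitted: 4.

4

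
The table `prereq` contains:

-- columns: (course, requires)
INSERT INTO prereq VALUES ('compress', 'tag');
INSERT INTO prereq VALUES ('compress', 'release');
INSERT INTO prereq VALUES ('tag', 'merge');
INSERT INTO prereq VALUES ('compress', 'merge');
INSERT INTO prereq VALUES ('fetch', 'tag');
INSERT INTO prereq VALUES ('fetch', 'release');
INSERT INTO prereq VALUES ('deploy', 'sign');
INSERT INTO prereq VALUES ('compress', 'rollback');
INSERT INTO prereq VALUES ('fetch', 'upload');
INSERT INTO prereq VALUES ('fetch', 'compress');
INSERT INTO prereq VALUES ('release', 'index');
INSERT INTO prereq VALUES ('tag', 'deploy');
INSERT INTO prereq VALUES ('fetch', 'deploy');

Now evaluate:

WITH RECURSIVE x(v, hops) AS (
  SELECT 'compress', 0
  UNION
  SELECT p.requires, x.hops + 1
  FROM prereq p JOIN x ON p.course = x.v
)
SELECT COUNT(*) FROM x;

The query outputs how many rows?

Base: (compress, hops=0).
Iteration 1: edges from {compress} -> (merge, hops=1), (release, hops=1), (rollback, hops=1), (tag, hops=1).
Iteration 2: edges from {merge,release,rollback,tag} -> (deploy, hops=2), (index, hops=2), (merge, hops=2).
Iteration 3: edges from {deploy,index,merge} -> (sign, hops=3).
Iteration 4: no outgoing edges from {sign}; recursion stops.
Total rows emitted: 9.

9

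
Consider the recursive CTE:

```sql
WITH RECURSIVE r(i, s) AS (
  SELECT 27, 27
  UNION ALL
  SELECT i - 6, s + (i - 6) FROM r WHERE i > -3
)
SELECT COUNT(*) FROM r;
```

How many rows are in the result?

Base: i=27, s=27.
Iteration 1: 27 > -3 holds -> i = 27 - 6 = 21, s = 27 + 21 = 48.
Iteration 2: 21 > -3 holds -> i = 21 - 6 = 15, s = 48 + 15 = 63.
Iteration 3: 15 > -3 holds -> i = 15 - 6 = 9, s = 63 + 9 = 72.
Iteration 4: 9 > -3 holds -> i = 9 - 6 = 3, s = 72 + 3 = 75.
Iteration 5: 3 > -3 holds -> i = 3 - 6 = -3, s = 75 + -3 = 72.
Iteration 6: -3 > -3 fails; recursion stops.
Total rows emitted: 6.

6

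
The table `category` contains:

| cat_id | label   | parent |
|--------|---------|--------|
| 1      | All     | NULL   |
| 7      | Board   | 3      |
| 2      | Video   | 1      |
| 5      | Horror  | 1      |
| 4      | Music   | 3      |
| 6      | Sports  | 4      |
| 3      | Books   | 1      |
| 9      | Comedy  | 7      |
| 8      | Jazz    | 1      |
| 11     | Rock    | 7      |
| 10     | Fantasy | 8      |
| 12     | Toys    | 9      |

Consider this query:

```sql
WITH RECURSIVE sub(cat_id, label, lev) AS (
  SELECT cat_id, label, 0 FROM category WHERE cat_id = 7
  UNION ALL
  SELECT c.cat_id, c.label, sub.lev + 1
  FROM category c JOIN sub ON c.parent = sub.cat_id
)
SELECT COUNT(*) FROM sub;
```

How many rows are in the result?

4

Base: cat_id=7 (Board) at lev 0.
Iteration 1: rows with parent in {7} -> Comedy (id 9, lev 1), Rock (id 11, lev 1).
Iteration 2: rows with parent in {9,11} -> Toys (id 12, lev 2).
Iteration 3: no rows with parent in {12}; recursion stops.
Total rows emitted: 4.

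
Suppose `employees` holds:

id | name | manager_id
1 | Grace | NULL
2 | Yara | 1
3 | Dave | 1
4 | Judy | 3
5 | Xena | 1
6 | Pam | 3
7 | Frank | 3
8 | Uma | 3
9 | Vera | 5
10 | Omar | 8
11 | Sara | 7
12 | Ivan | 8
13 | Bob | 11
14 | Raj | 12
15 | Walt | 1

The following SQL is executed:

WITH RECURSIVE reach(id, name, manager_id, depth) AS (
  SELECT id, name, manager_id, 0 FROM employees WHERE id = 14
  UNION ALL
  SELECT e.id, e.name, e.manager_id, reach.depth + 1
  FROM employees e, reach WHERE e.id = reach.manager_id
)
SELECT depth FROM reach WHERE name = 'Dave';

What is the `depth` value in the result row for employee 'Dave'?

Base: id=14 (Raj), manager_id=12, depth 0.
Iteration 1: join on id=12 -> Ivan (id 12, manager_id=8, depth 1).
Iteration 2: join on id=8 -> Uma (id 8, manager_id=3, depth 2).
Iteration 3: join on id=3 -> Dave (id 3, manager_id=1, depth 3).
Iteration 4: join on id=1 -> Grace (id 1, manager_id=NULL, depth 4).
Iteration 5: manager_id is NULL; no match; recursion stops.

3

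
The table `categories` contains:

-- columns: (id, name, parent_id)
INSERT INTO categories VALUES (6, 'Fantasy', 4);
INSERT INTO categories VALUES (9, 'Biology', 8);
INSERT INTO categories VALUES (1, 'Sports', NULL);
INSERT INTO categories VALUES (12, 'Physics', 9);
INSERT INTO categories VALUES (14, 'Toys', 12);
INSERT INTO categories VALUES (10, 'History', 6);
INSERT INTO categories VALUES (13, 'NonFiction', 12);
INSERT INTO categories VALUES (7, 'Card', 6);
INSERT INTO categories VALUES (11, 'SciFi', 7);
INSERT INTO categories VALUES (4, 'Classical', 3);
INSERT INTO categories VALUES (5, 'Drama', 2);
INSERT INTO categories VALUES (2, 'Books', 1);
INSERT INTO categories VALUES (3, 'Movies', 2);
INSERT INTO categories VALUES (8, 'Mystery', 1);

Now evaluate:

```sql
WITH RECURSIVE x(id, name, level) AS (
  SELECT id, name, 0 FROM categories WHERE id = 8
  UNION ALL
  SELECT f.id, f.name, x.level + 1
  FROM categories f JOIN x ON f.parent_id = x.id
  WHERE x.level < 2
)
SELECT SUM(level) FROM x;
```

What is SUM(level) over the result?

3

Base: id=8 (Mystery) at level 0.
Iteration 1: rows with parent_id in {8} -> Biology (id 9, level 1).
Iteration 2: rows with parent_id in {9} -> Physics (id 12, level 2).
Iteration 3: level < 2 fails for all current rows; recursion stops.
SUM(level) = 0 + 1 + 2 = 3.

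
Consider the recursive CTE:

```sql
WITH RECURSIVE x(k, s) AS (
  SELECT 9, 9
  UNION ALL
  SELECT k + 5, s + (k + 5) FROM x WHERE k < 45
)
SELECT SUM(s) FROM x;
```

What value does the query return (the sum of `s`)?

Base: k=9, s=9.
Iteration 1: 9 < 45 holds -> k = 9 + 5 = 14, s = 9 + 14 = 23.
Iteration 2: 14 < 45 holds -> k = 14 + 5 = 19, s = 23 + 19 = 42.
Iteration 3: 19 < 45 holds -> k = 19 + 5 = 24, s = 42 + 24 = 66.
Iteration 4: 24 < 45 holds -> k = 24 + 5 = 29, s = 66 + 29 = 95.
Iteration 5: 29 < 45 holds -> k = 29 + 5 = 34, s = 95 + 34 = 129.
Iteration 6: 34 < 45 holds -> k = 34 + 5 = 39, s = 129 + 39 = 168.
Iteration 7: 39 < 45 holds -> k = 39 + 5 = 44, s = 168 + 44 = 212.
Iteration 8: 44 < 45 holds -> k = 44 + 5 = 49, s = 212 + 49 = 261.
Iteration 9: 49 < 45 fails; recursion stops.
SUM(s) = 9 + 23 + 42 + 66 + 95 + 129 + 168 + 212 + 261 = 1005.

1005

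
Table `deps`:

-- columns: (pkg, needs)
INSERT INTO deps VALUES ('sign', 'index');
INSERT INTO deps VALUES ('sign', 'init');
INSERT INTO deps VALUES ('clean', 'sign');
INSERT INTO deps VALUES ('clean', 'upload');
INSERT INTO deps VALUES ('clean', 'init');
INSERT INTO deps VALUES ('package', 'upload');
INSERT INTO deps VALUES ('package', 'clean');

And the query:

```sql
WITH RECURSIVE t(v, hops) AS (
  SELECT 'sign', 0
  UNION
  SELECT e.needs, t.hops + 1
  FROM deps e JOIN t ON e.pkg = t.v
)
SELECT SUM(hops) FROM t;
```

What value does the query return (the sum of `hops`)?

2

Base: (sign, hops=0).
Iteration 1: edges from {sign} -> (index, hops=1), (init, hops=1).
Iteration 2: no outgoing edges from {index,init}; recursion stops.
SUM(hops) = 0 + 1 + 1 = 2.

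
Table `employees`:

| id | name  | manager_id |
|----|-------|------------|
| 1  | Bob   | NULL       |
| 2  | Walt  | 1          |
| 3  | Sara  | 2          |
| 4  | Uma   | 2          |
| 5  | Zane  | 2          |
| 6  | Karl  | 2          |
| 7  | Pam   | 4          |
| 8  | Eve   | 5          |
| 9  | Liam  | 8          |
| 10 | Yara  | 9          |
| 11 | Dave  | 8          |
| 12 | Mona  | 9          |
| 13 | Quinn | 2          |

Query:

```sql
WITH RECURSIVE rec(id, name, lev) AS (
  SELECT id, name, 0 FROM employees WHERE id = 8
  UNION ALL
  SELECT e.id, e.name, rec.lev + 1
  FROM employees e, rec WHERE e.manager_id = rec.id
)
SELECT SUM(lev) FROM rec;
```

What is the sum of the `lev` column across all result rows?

Base: id=8 (Eve) at lev 0.
Iteration 1: rows with manager_id in {8} -> Liam (id 9, lev 1), Dave (id 11, lev 1).
Iteration 2: rows with manager_id in {9,11} -> Yara (id 10, lev 2), Mona (id 12, lev 2).
Iteration 3: no rows with manager_id in {10,12}; recursion stops.
SUM(lev) = 0 + 1 + 1 + 2 + 2 = 6.

6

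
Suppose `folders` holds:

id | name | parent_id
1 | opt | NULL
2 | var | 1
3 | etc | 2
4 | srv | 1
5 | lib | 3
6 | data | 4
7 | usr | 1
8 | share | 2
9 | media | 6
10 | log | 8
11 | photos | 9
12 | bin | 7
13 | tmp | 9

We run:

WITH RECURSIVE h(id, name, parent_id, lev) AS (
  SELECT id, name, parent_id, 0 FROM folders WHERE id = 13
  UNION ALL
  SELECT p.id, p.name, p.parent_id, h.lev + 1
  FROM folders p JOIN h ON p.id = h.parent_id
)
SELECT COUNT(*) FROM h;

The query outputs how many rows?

5

Base: id=13 (tmp), parent_id=9, lev 0.
Iteration 1: join on id=9 -> media (id 9, parent_id=6, lev 1).
Iteration 2: join on id=6 -> data (id 6, parent_id=4, lev 2).
Iteration 3: join on id=4 -> srv (id 4, parent_id=1, lev 3).
Iteration 4: join on id=1 -> opt (id 1, parent_id=NULL, lev 4).
Iteration 5: parent_id is NULL; no match; recursion stops.
Total rows emitted: 5.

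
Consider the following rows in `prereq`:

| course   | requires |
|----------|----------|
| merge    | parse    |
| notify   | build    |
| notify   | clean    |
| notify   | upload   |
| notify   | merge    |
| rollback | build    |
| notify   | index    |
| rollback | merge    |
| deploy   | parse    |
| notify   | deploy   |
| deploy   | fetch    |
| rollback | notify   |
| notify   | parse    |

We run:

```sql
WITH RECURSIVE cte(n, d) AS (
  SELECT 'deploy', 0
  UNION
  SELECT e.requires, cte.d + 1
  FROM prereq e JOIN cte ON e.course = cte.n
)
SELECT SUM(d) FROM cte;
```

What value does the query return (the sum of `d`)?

Base: (deploy, d=0).
Iteration 1: edges from {deploy} -> (fetch, d=1), (parse, d=1).
Iteration 2: no outgoing edges from {fetch,parse}; recursion stops.
SUM(d) = 0 + 1 + 1 = 2.

2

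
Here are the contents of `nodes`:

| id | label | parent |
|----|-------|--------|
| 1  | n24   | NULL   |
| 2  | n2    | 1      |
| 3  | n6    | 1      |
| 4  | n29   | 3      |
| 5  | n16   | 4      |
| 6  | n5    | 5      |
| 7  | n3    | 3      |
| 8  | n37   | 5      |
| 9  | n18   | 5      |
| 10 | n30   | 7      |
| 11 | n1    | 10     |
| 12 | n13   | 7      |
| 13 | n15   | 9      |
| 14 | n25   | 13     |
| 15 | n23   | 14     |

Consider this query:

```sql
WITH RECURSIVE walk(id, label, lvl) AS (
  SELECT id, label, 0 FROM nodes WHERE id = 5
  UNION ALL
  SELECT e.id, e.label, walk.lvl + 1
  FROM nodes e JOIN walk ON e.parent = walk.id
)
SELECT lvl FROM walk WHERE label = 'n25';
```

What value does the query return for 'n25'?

3

Base: id=5 (n16) at lvl 0.
Iteration 1: rows with parent in {5} -> n5 (id 6, lvl 1), n37 (id 8, lvl 1), n18 (id 9, lvl 1).
Iteration 2: rows with parent in {6,8,9} -> n15 (id 13, lvl 2).
Iteration 3: rows with parent in {13} -> n25 (id 14, lvl 3).
Iteration 4: rows with parent in {14} -> n23 (id 15, lvl 4).
Iteration 5: no rows with parent in {15}; recursion stops.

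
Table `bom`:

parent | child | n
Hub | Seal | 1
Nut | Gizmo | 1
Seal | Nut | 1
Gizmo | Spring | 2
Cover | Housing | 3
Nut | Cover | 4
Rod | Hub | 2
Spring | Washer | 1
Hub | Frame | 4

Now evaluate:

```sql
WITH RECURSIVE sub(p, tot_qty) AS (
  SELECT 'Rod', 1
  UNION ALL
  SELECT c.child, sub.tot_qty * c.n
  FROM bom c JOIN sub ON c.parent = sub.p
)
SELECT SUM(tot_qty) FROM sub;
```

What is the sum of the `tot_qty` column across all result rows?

57

Base: (Rod, tot_qty=1).
Iteration 1: components of {Rod} -> Hub = 1*2 = 2.
Iteration 2: components of {Hub} -> Frame = 2*4 = 8, Seal = 2*1 = 2.
Iteration 3: components of {Frame,Seal} -> Nut = 2*1 = 2.
Iteration 4: components of {Nut} -> Cover = 2*4 = 8, Gizmo = 2*1 = 2.
Iteration 5: components of {Cover,Gizmo} -> Housing = 8*3 = 24, Spring = 2*2 = 4.
Iteration 6: components of {Housing,Spring} -> Washer = 4*1 = 4.
Iteration 7: no further components; recursion stops.
SUM(tot_qty) = 1 + 2 + 2 + 8 + 2 + 8 + 2 + 24 + 4 + 4 = 57.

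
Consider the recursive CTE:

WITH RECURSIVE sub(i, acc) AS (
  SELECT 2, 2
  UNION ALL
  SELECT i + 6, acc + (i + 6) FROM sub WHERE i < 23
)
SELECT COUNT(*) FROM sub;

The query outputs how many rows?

5

Base: i=2, acc=2.
Iteration 1: 2 < 23 holds -> i = 2 + 6 = 8, acc = 2 + 8 = 10.
Iteration 2: 8 < 23 holds -> i = 8 + 6 = 14, acc = 10 + 14 = 24.
Iteration 3: 14 < 23 holds -> i = 14 + 6 = 20, acc = 24 + 20 = 44.
Iteration 4: 20 < 23 holds -> i = 20 + 6 = 26, acc = 44 + 26 = 70.
Iteration 5: 26 < 23 fails; recursion stops.
Total rows emitted: 5.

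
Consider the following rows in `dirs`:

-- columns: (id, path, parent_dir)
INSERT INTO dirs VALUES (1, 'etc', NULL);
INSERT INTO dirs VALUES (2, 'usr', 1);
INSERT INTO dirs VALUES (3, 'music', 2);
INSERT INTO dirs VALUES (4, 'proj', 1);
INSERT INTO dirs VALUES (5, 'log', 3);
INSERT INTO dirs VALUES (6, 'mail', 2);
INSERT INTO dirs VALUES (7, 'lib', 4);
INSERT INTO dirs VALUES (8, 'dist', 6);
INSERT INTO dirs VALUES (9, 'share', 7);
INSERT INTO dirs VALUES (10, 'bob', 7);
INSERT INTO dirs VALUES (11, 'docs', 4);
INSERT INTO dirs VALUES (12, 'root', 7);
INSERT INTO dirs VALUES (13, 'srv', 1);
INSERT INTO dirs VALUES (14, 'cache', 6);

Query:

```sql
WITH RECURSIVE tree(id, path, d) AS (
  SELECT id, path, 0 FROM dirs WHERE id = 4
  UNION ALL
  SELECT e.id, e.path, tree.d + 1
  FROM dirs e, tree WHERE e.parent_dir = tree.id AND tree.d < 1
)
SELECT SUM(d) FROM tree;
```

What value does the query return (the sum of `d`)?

Base: id=4 (proj) at d 0.
Iteration 1: rows with parent_dir in {4} -> lib (id 7, d 1), docs (id 11, d 1).
Iteration 2: d < 1 fails for all current rows; recursion stops.
SUM(d) = 0 + 1 + 1 = 2.

2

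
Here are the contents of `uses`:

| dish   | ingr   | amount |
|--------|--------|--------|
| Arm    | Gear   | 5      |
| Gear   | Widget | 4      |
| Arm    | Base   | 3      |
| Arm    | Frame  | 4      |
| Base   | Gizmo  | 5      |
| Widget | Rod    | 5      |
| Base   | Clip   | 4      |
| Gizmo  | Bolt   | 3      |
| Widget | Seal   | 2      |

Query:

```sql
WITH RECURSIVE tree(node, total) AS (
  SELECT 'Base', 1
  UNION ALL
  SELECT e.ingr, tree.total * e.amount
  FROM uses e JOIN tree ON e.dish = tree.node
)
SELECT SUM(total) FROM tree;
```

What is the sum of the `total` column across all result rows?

Base: (Base, total=1).
Iteration 1: components of {Base} -> Clip = 1*4 = 4, Gizmo = 1*5 = 5.
Iteration 2: components of {Clip,Gizmo} -> Bolt = 5*3 = 15.
Iteration 3: no further components; recursion stops.
SUM(total) = 1 + 5 + 4 + 15 = 25.

25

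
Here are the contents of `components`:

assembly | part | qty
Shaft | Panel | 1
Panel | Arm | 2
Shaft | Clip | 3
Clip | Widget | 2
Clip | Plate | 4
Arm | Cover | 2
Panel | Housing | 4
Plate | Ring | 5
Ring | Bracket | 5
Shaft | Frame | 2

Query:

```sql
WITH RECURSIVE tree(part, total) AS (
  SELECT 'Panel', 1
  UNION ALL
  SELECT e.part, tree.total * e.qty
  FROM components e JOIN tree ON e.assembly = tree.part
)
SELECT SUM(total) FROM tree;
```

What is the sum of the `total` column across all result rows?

Base: (Panel, total=1).
Iteration 1: components of {Panel} -> Arm = 1*2 = 2, Housing = 1*4 = 4.
Iteration 2: components of {Arm,Housing} -> Cover = 2*2 = 4.
Iteration 3: no further components; recursion stops.
SUM(total) = 1 + 2 + 4 + 4 = 11.

11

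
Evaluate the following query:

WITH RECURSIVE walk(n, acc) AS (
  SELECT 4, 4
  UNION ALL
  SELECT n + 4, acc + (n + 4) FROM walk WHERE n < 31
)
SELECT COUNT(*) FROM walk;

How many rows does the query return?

Base: n=4, acc=4.
Iteration 1: 4 < 31 holds -> n = 4 + 4 = 8, acc = 4 + 8 = 12.
Iteration 2: 8 < 31 holds -> n = 8 + 4 = 12, acc = 12 + 12 = 24.
Iteration 3: 12 < 31 holds -> n = 12 + 4 = 16, acc = 24 + 16 = 40.
Iteration 4: 16 < 31 holds -> n = 16 + 4 = 20, acc = 40 + 20 = 60.
Iteration 5: 20 < 31 holds -> n = 20 + 4 = 24, acc = 60 + 24 = 84.
Iteration 6: 24 < 31 holds -> n = 24 + 4 = 28, acc = 84 + 28 = 112.
Iteration 7: 28 < 31 holds -> n = 28 + 4 = 32, acc = 112 + 32 = 144.
Iteration 8: 32 < 31 fails; recursion stops.
Total rows emitted: 8.

8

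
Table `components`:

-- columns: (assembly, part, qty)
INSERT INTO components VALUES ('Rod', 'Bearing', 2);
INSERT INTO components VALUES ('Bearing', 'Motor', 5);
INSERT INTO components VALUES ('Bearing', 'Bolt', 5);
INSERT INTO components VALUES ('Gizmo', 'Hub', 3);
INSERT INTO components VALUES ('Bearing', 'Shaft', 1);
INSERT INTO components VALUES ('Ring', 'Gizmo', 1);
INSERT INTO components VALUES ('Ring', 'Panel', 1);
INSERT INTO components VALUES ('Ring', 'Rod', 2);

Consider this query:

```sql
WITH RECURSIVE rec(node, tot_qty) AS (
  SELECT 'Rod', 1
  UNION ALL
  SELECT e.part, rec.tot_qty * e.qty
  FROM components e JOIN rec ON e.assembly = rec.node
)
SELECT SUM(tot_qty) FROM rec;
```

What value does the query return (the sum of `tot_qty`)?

Base: (Rod, tot_qty=1).
Iteration 1: components of {Rod} -> Bearing = 1*2 = 2.
Iteration 2: components of {Bearing} -> Bolt = 2*5 = 10, Motor = 2*5 = 10, Shaft = 2*1 = 2.
Iteration 3: no further components; recursion stops.
SUM(tot_qty) = 1 + 2 + 10 + 10 + 2 = 25.

25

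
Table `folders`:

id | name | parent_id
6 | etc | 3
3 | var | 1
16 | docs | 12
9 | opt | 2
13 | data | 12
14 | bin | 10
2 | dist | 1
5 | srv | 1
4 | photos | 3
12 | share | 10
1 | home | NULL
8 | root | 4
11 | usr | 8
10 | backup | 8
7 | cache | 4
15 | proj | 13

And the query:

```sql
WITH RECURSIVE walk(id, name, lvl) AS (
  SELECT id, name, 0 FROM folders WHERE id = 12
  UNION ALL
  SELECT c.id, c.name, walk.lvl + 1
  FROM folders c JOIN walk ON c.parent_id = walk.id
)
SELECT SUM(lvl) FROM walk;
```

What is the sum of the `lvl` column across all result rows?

Base: id=12 (share) at lvl 0.
Iteration 1: rows with parent_id in {12} -> data (id 13, lvl 1), docs (id 16, lvl 1).
Iteration 2: rows with parent_id in {13,16} -> proj (id 15, lvl 2).
Iteration 3: no rows with parent_id in {15}; recursion stops.
SUM(lvl) = 0 + 1 + 1 + 2 = 4.

4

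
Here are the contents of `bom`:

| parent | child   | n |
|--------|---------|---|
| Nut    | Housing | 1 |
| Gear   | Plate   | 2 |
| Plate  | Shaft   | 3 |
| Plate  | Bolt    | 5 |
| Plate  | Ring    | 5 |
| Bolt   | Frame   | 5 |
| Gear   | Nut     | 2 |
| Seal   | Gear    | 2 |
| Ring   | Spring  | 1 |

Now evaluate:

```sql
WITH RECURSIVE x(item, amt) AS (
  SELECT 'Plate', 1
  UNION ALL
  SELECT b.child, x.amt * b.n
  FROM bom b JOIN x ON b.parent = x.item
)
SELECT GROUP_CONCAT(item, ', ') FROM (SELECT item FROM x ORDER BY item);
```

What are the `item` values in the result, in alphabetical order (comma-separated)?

Base: (Plate, amt=1).
Iteration 1: components of {Plate} -> Bolt = 1*5 = 5, Ring = 1*5 = 5, Shaft = 1*3 = 3.
Iteration 2: components of {Bolt,Ring,Shaft} -> Frame = 5*5 = 25, Spring = 5*1 = 5.
Iteration 3: no further components; recursion stops.

Bolt, Frame, Plate, Ring, Shaft, Spring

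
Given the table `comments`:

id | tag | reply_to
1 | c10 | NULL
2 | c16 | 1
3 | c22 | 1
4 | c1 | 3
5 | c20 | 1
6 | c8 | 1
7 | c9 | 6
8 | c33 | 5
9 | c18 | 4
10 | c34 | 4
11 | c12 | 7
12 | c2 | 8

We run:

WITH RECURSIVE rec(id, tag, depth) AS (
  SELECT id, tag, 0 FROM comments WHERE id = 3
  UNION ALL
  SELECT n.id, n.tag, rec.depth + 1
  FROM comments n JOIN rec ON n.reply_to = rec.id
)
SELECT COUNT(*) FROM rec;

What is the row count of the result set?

Base: id=3 (c22) at depth 0.
Iteration 1: rows with reply_to in {3} -> c1 (id 4, depth 1).
Iteration 2: rows with reply_to in {4} -> c18 (id 9, depth 2), c34 (id 10, depth 2).
Iteration 3: no rows with reply_to in {9,10}; recursion stops.
Total rows emitted: 4.

4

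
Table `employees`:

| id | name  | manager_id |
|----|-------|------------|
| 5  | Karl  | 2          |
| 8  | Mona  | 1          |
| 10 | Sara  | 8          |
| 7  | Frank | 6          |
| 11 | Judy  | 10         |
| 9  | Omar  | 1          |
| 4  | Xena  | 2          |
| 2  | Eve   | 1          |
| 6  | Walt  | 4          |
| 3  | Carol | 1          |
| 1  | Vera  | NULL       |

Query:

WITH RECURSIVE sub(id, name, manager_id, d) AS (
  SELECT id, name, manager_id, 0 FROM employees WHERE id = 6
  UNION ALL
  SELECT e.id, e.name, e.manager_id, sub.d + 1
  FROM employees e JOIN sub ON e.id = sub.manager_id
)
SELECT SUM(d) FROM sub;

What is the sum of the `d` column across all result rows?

Base: id=6 (Walt), manager_id=4, d 0.
Iteration 1: join on id=4 -> Xena (id 4, manager_id=2, d 1).
Iteration 2: join on id=2 -> Eve (id 2, manager_id=1, d 2).
Iteration 3: join on id=1 -> Vera (id 1, manager_id=NULL, d 3).
Iteration 4: manager_id is NULL; no match; recursion stops.
SUM(d) = 0 + 1 + 2 + 3 = 6.

6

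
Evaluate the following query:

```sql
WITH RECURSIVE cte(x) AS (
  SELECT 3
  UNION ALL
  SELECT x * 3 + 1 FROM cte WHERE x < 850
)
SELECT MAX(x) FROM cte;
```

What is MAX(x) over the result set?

850

Base: x=3.
Iteration 1: 3 < 850 holds -> x = 3 * 3 + 1 = 10.
Iteration 2: 10 < 850 holds -> x = 10 * 3 + 1 = 31.
Iteration 3: 31 < 850 holds -> x = 31 * 3 + 1 = 94.
Iteration 4: 94 < 850 holds -> x = 94 * 3 + 1 = 283.
Iteration 5: 283 < 850 holds -> x = 283 * 3 + 1 = 850.
Iteration 6: 850 < 850 fails; recursion stops.
x values: 3, 10, 31, 94, 283, 850; the maximum is 850.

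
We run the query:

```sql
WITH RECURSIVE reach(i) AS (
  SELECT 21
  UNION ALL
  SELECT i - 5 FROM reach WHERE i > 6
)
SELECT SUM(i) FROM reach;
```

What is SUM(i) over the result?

Base: i=21.
Iteration 1: 21 > 6 holds -> i = 21 - 5 = 16.
Iteration 2: 16 > 6 holds -> i = 16 - 5 = 11.
Iteration 3: 11 > 6 holds -> i = 11 - 5 = 6.
Iteration 4: 6 > 6 fails; recursion stops.
SUM(i) = 21 + 16 + 11 + 6 = 54.

54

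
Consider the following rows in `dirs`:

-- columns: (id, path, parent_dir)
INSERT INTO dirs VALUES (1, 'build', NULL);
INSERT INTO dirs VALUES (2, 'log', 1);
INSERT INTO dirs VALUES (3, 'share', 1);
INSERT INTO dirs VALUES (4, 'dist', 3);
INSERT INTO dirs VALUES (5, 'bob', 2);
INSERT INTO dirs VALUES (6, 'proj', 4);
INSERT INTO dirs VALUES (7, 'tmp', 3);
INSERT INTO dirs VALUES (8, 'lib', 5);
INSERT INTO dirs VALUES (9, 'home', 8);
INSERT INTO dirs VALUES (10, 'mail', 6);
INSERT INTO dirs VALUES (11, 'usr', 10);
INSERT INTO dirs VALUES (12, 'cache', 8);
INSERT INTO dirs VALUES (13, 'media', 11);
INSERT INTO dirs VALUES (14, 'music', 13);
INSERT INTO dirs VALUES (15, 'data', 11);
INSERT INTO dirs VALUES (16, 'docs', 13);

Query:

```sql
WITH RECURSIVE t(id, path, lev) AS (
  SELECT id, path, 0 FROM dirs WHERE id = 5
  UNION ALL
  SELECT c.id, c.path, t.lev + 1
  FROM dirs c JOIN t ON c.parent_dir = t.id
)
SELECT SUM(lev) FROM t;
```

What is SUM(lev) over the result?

5

Base: id=5 (bob) at lev 0.
Iteration 1: rows with parent_dir in {5} -> lib (id 8, lev 1).
Iteration 2: rows with parent_dir in {8} -> home (id 9, lev 2), cache (id 12, lev 2).
Iteration 3: no rows with parent_dir in {9,12}; recursion stops.
SUM(lev) = 0 + 1 + 2 + 2 = 5.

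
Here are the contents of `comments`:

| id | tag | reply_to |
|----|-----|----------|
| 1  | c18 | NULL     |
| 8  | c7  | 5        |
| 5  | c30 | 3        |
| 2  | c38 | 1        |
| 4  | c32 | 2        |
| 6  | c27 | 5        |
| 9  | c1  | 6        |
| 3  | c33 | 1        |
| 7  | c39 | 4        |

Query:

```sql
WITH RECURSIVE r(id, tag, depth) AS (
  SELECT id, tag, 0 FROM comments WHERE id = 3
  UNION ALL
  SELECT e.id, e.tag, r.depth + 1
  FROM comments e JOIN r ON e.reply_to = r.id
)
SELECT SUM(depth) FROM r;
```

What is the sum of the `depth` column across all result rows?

Base: id=3 (c33) at depth 0.
Iteration 1: rows with reply_to in {3} -> c30 (id 5, depth 1).
Iteration 2: rows with reply_to in {5} -> c27 (id 6, depth 2), c7 (id 8, depth 2).
Iteration 3: rows with reply_to in {6,8} -> c1 (id 9, depth 3).
Iteration 4: no rows with reply_to in {9}; recursion stops.
SUM(depth) = 0 + 1 + 2 + 2 + 3 = 8.

8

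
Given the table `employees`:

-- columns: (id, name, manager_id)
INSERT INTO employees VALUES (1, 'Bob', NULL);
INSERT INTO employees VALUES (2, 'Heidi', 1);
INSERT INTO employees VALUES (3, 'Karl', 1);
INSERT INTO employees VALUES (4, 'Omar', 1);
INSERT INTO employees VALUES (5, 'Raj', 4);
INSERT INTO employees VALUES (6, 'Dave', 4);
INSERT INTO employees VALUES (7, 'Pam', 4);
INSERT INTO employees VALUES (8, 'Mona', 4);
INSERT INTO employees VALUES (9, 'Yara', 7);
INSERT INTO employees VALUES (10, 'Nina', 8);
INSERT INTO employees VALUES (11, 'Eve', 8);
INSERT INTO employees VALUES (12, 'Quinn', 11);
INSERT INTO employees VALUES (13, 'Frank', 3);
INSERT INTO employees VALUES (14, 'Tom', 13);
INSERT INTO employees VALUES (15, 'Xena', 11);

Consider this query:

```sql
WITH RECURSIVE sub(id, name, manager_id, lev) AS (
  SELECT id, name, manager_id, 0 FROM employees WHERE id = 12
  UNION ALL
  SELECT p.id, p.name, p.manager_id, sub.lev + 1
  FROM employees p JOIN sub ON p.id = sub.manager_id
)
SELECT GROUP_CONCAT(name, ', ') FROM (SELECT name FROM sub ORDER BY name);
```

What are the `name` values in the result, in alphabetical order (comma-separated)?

Base: id=12 (Quinn), manager_id=11, lev 0.
Iteration 1: join on id=11 -> Eve (id 11, manager_id=8, lev 1).
Iteration 2: join on id=8 -> Mona (id 8, manager_id=4, lev 2).
Iteration 3: join on id=4 -> Omar (id 4, manager_id=1, lev 3).
Iteration 4: join on id=1 -> Bob (id 1, manager_id=NULL, lev 4).
Iteration 5: manager_id is NULL; no match; recursion stops.

Bob, Eve, Mona, Omar, Quinn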